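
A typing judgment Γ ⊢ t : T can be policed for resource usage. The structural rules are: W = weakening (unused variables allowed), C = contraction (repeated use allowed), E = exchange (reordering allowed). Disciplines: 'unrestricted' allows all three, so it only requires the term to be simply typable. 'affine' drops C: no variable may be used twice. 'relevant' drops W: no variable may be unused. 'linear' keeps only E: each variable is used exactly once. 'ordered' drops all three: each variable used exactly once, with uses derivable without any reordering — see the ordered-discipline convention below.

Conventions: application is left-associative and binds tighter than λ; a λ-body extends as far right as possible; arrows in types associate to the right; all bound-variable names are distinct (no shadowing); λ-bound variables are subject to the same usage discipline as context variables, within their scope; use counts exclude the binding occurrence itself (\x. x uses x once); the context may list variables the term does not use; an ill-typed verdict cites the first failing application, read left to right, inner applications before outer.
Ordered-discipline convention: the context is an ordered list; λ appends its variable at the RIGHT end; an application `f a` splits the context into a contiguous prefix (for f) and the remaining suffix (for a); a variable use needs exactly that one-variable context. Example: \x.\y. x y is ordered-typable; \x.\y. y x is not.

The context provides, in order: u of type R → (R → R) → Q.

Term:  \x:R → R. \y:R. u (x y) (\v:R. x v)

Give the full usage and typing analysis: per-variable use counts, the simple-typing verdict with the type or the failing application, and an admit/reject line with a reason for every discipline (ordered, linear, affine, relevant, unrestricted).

variable uses: u=1; x (bound)=2; y (bound)=1; v (bound)=1
uses in reading order: u, x, y, x, v
typing: well-typed — term : (R → R) → R → Q
ordered ✗ (x ×2 used more than once (contraction))
linear ✗ (x ×2 used more than once (contraction))
affine ✗ (x ×2 used more than once (contraction))
relevant ✓ (at least one use each (u, x, y, v))
unrestricted ✓ (well-typed at (R → R) → R → Q; no restrictions here)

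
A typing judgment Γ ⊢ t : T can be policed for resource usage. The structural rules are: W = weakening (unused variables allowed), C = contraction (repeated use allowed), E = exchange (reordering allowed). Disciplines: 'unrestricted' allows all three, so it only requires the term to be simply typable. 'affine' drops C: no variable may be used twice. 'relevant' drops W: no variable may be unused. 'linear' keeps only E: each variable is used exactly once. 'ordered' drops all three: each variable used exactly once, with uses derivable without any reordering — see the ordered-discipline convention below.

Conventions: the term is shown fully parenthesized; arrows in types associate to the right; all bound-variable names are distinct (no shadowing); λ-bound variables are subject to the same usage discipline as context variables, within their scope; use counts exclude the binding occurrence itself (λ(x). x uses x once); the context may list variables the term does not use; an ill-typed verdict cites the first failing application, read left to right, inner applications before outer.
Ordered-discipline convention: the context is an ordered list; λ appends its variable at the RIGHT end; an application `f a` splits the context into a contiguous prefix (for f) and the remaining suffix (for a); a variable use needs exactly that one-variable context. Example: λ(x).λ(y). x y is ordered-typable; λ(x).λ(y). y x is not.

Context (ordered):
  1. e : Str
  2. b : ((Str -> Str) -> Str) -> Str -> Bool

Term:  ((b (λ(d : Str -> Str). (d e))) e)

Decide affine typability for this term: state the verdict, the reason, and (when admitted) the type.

no — e ×2 used more than once (contraction)
counts: e: 2, b: 1, d (λ-bound): 1
uses in reading order: b, d, e, e
typing: well-typed — term : Bool
per-discipline verdicts: ordered ✗; linear ✗; affine ✗; relevant ✓; unrestricted ✓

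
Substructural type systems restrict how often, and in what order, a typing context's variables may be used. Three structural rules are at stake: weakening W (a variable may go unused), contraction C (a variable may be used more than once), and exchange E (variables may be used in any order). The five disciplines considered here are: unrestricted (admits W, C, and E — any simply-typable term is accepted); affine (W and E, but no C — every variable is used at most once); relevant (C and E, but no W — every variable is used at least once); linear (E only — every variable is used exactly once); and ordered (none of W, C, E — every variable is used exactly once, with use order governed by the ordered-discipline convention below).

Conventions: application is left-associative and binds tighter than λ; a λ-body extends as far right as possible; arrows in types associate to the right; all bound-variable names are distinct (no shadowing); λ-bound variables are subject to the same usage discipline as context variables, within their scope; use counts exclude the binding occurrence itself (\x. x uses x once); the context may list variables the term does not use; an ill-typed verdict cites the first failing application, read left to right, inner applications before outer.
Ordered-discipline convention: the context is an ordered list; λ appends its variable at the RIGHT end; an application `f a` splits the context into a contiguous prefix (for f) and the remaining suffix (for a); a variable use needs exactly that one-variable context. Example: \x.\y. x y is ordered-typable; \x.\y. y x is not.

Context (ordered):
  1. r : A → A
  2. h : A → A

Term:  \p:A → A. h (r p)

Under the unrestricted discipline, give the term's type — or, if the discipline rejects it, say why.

not well-typed under unrestricted — a type mismatch blocks all five
counts: r: 1, h: 1, p (λ-bound): 1
use order (left to right): h, r, p
typing: ill-typed: argument of type A → A where A is required
all disciplines: ordered ✗ · linear ✗ · affine ✗ · relevant ✗ · unrestricted ✗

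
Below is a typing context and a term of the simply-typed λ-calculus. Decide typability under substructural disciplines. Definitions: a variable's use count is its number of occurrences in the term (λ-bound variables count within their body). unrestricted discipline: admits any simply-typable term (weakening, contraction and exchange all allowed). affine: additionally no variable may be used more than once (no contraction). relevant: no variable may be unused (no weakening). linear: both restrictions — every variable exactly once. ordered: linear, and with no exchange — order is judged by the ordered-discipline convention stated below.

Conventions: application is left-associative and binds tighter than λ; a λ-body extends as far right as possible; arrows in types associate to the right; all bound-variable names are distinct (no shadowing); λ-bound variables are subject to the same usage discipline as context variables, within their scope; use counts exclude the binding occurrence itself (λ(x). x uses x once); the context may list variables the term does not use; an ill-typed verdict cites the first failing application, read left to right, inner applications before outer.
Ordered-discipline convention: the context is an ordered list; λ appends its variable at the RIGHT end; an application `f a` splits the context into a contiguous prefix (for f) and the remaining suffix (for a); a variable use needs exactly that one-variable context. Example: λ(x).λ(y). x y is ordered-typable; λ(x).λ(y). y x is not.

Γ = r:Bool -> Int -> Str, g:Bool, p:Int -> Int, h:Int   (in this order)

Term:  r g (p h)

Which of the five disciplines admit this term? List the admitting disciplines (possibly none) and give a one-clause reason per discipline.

admitted by: ordered, linear, affine, relevant, unrestricted
use counts: r ×1, g ×1, p ×1, h ×1
left-to-right use order: r, g, p, h
typing: ✓ — Str
ordered ✓ (r, g, p, h: once each, no exchange needed)
linear ✓ (single use per variable (r, g, p, h))
affine ✓ (at most one use each (r, g, p, h))
relevant ✓ (every one of r, g, p, h appears)
unrestricted ✓ (typability at Str is all that's needed)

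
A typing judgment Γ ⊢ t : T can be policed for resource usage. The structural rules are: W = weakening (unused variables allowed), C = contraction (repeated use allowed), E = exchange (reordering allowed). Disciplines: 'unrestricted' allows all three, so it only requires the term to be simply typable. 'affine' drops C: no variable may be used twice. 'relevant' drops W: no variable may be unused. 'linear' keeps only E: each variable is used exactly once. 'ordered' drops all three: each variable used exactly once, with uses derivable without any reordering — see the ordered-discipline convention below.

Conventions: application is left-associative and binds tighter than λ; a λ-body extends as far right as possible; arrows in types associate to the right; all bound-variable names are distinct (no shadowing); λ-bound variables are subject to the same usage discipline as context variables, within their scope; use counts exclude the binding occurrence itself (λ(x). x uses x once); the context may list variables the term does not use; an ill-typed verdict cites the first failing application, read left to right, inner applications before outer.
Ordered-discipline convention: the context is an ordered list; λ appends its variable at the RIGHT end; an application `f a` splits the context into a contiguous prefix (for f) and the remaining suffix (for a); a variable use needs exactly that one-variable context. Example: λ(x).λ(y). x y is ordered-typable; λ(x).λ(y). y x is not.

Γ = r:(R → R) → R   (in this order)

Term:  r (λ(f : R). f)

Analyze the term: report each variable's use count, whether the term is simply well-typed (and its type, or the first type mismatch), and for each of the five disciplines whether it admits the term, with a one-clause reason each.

usage: r: 1; f (bound): 1
use order (left to right): r, f
typing: ✓ — R
ordered: ✓ — r, f once each; derivable with no W/C/E
linear: ✓ — r, f: one use apiece
affine: ✓ — no duplicate uses among r, f
relevant: ✓ — r, f: all used, weakening unneeded
unrestricted: ✓ — well-typed at R; no restrictions here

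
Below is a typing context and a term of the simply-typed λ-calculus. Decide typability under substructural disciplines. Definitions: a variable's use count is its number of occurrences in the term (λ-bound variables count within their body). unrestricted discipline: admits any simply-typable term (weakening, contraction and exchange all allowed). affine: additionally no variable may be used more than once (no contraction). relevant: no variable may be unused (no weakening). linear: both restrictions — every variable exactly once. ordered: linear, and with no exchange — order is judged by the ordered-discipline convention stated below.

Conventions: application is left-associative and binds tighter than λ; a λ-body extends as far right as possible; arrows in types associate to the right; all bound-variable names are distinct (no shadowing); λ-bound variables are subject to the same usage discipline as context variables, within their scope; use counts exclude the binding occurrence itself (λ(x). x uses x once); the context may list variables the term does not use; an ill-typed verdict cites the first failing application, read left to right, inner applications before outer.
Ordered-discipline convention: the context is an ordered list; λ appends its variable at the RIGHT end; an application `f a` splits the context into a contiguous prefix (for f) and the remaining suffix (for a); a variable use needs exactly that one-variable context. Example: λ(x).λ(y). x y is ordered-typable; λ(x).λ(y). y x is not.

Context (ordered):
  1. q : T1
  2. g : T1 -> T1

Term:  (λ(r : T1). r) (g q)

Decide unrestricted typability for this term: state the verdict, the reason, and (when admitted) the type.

yes — typability at T1 is all that's needed; term : T1
usage: q ×1; g ×1; r (λ-bound) ×1
use order (left to right): r, g, q
typing: the term checks, with type T1
summary: ordered ✗, linear ✓, affine ✓, relevant ✓, unrestricted ✓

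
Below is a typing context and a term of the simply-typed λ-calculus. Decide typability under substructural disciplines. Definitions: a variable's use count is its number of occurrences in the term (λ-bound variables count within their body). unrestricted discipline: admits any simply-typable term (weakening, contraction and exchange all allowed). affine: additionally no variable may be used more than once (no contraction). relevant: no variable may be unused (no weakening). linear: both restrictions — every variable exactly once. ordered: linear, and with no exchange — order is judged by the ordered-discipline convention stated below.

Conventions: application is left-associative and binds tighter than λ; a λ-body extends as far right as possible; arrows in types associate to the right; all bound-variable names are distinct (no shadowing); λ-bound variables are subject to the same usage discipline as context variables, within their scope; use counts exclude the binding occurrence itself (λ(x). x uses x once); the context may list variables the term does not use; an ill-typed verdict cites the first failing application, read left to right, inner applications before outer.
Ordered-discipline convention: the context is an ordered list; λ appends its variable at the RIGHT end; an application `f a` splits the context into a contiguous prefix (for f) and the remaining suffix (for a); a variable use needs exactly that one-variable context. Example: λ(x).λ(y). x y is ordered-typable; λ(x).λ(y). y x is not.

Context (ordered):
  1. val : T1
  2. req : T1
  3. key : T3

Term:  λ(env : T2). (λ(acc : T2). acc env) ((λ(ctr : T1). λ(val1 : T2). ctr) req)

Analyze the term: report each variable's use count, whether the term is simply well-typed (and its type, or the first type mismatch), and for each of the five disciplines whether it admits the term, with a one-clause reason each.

usage: val: 0, req: 1, key: 0, env (λ-bound): 1, acc (λ-bound): 1, ctr (λ-bound): 1, val1 (λ-bound): 0
use order (left to right): acc, env, ctr, req
typing: ill-typed: non-arrow in function slot: T2
ordered: ✗, not simply typable
linear: ✗, fails simple typing
affine: ✗, a type mismatch blocks all five
relevant: ✗, the type mismatch rejects it
unrestricted: ✗, not simply typable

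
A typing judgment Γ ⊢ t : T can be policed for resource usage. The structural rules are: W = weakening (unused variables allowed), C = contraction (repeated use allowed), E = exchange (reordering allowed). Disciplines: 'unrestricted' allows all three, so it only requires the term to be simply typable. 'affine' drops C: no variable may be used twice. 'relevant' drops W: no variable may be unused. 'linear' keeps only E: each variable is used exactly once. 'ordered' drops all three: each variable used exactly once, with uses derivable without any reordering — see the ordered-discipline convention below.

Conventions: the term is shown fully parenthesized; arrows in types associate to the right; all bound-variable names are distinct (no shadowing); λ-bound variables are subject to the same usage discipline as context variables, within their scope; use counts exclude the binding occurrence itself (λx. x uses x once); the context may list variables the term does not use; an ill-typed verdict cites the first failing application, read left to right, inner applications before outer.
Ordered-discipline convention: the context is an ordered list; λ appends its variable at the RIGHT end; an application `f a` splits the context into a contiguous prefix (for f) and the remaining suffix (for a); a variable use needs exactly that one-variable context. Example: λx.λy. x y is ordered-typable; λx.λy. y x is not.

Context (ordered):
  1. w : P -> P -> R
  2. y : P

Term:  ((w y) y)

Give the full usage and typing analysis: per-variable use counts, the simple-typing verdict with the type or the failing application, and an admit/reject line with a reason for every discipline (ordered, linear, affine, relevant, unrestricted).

counts: w ×1, y ×2
uses in reading order: w, y, y
typing: the term checks, with type R
ordered ✗ (uses contraction: y ×2)
linear ✗ (uses contraction: y ×2)
affine ✗ (uses contraction: y ×2)
relevant ✓ (none of w, y goes unused)
unrestricted ✓ (well-typed at R; no restrictions here)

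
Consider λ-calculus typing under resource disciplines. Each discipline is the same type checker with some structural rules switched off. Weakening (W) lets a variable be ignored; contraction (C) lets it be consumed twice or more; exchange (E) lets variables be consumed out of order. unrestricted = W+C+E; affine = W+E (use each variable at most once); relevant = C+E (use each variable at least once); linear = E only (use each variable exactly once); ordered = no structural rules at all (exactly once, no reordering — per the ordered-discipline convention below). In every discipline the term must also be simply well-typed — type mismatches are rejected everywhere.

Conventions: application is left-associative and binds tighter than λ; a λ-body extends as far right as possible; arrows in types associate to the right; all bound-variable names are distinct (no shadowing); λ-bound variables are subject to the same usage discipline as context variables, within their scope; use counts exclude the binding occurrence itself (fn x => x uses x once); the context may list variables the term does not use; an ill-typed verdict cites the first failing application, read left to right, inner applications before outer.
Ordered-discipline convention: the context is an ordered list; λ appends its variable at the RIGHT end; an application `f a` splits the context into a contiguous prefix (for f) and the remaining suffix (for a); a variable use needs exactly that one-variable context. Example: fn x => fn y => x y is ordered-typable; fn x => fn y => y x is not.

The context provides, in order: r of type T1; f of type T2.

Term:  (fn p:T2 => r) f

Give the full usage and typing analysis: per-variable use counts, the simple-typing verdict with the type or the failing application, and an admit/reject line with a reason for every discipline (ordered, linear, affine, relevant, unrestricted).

counts: r: 1×; f: 1×; p (λ-bound): 0×
uses in reading order: r, f
typing: ✓ — T1
ordered ✗ (p left unused)
linear ✗ (p left unused)
affine ✓ (none of r, f, p used more than once)
relevant ✗ (p left unused)
unrestricted ✓ (typability at T1 is all that's needed)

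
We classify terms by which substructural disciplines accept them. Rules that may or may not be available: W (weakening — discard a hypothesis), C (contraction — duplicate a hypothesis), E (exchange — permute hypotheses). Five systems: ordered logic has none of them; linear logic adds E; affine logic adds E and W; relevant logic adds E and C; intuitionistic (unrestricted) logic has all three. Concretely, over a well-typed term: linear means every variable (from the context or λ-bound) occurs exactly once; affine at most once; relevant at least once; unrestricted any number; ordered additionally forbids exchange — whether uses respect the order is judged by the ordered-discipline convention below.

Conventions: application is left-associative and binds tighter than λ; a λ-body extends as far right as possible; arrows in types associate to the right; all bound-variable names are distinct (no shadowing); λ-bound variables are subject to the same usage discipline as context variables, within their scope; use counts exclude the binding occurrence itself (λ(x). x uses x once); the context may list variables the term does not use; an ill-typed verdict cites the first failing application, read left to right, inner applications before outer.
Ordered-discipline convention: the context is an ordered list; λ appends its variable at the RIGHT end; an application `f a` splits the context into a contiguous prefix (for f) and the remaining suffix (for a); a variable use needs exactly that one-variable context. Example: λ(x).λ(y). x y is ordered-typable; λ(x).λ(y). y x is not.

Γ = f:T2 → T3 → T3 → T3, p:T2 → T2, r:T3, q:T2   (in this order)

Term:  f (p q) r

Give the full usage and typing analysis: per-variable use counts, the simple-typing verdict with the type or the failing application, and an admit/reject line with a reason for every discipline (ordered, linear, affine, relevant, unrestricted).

variable uses: f ×1, p ×1, r ×1, q ×1
left-to-right use order: f, p, q, r
typing: well-typed at T3 → T3
ordered: ✗, use order f, p, q, r needs exchange
linear: ✓, f, p, r, q: one use apiece
affine: ✓, at most one use each (f, p, r, q)
relevant: ✓, at least one use each (f, p, r, q)
unrestricted: ✓, typability at T3 → T3 is all that's needed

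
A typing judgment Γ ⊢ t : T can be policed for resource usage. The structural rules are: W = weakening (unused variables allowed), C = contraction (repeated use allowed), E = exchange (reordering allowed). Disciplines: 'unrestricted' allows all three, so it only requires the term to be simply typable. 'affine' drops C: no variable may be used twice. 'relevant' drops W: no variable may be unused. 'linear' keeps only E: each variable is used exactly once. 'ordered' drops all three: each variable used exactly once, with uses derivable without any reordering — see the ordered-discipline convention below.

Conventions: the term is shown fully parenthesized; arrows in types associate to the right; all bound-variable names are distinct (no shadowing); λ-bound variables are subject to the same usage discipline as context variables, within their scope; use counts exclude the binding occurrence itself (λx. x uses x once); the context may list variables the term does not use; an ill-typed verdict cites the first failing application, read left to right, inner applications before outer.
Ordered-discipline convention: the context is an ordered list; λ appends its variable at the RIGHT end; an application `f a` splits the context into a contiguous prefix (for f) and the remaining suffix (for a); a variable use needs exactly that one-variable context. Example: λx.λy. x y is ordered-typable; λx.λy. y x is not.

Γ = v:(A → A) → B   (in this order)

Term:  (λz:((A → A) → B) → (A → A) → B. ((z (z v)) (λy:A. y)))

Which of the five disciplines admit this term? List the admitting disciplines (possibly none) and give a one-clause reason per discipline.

admitted by: relevant, unrestricted
use counts: v: 1×; z (λ-bound): 2×; y (λ-bound): 1×
order of uses: z, z, v, y
typing: well-typed at (((A → A) → B) → (A → A) → B) → B
ordered: ✗ — needs contraction — z ×2
linear: ✗ — needs contraction — z ×2
affine: ✗ — needs contraction — z ×2
relevant: ✓ — none of v, z, y goes unused
unrestricted: ✓ — well-typed at (((A → A) → B) → (A → A) → B) → B; no restrictions here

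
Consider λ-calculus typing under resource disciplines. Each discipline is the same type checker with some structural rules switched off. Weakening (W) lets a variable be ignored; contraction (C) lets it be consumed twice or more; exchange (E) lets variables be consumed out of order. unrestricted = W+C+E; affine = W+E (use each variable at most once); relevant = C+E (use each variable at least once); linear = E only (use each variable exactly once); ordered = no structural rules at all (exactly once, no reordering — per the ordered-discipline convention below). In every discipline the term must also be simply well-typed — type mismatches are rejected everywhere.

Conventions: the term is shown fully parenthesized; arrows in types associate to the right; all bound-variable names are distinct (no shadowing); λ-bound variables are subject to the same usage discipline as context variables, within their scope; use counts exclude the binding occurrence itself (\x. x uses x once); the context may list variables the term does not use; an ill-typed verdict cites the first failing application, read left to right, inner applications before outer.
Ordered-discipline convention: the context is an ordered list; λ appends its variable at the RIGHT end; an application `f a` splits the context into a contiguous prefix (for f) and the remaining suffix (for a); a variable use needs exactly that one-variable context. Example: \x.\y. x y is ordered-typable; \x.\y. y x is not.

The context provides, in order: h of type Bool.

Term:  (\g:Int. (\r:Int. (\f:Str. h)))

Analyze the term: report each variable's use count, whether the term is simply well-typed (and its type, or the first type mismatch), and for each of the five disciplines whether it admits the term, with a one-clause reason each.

usage: h: 1×, g [bound]: 0×, r [bound]: 0×, f [bound]: 0×
uses in reading order: h
typing: well-typed at Int → Int → Str → Bool
ordered: ✗, g, r, f never used (weakening)
linear: ✗, g, r, f never used (weakening)
affine: ✓, no duplicate uses among h, g, r, f
relevant: ✗, g, r, f never used (weakening)
unrestricted: ✓, well-typed at Int → Int → Str → Bool; no restrictions here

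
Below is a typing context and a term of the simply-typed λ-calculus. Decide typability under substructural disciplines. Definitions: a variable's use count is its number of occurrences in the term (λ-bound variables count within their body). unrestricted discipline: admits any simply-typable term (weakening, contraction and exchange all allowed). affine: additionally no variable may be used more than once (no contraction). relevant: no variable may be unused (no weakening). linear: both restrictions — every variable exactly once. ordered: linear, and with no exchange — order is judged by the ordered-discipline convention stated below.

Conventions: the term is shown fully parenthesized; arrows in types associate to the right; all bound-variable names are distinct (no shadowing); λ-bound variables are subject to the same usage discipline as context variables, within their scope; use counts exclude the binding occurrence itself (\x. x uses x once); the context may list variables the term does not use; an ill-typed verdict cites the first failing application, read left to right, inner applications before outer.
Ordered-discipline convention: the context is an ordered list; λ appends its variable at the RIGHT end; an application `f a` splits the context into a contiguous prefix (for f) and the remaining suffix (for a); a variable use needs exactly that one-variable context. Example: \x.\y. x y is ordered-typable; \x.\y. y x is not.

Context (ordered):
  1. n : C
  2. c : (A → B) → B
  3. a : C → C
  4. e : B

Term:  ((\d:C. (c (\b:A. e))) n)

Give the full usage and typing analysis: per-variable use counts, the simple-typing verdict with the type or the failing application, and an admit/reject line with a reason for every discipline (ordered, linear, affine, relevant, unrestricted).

usage: n=1, c=1, a=0, e=1, d (λ-bound)=0, b (λ-bound)=0
use order (left to right): c, e, n
typing: ✓ — B
ordered: ✗ — needs weakening: a, d, b unused
linear: ✗ — needs weakening: a, d, b unused
affine: ✓ — no duplicate uses among n, c, a, e, d, b
relevant: ✗ — needs weakening: a, d, b unused
unrestricted: ✓ — type-checks (B) and nothing is barred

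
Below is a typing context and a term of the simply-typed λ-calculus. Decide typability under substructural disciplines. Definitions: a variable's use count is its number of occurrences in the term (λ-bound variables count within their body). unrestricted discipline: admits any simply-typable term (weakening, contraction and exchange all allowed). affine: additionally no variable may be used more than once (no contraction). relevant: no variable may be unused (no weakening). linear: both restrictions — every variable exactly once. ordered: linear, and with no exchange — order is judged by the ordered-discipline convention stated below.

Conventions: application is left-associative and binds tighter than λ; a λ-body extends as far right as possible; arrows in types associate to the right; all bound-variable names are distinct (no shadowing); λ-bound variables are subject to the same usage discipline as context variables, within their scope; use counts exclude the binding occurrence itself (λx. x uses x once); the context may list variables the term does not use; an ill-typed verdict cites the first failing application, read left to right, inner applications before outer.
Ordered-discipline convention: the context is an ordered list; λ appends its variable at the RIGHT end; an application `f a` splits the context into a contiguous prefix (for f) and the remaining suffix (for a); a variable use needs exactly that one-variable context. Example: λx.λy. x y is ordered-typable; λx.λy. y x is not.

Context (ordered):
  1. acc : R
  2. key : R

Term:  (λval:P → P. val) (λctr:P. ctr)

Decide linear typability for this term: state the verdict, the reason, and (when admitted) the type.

no — acc, key never used (weakening)
counts: acc: 0×, key: 0×, val [bound]: 1×, ctr [bound]: 1×
order of uses: val, ctr
typing: the term checks, with type P → P
per-discipline verdicts: ordered ✗; linear ✗; affine ✓; relevant ✗; unrestricted ✓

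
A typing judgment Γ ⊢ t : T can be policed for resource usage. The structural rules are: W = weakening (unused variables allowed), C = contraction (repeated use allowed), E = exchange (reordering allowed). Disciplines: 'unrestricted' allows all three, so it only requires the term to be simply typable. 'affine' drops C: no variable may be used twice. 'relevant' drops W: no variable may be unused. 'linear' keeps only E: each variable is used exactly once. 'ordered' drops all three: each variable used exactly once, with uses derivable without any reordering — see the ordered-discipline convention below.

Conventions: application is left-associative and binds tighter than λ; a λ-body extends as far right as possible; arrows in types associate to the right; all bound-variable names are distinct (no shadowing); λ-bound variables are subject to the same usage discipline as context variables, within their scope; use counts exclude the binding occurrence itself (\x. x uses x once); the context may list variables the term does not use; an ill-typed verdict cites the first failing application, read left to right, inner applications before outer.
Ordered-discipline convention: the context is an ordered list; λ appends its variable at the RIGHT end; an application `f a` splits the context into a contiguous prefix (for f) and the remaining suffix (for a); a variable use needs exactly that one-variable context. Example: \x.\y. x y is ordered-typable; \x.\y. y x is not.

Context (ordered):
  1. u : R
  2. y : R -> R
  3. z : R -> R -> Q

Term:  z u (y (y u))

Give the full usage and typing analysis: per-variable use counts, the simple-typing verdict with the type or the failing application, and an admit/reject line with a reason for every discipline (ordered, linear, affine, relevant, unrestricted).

counts: u: 2×, y: 2×, z: 1×
use order (left to right): z, u, y, y, u
typing: ✓ — Q
ordered ✗ (repeated use of u ×2, y ×2)
linear ✗ (repeated use of u ×2, y ×2)
affine ✗ (repeated use of u ×2, y ×2)
relevant ✓ (every one of u, y, z appears)
unrestricted ✓ (simply typable at Q; W, C, E all held)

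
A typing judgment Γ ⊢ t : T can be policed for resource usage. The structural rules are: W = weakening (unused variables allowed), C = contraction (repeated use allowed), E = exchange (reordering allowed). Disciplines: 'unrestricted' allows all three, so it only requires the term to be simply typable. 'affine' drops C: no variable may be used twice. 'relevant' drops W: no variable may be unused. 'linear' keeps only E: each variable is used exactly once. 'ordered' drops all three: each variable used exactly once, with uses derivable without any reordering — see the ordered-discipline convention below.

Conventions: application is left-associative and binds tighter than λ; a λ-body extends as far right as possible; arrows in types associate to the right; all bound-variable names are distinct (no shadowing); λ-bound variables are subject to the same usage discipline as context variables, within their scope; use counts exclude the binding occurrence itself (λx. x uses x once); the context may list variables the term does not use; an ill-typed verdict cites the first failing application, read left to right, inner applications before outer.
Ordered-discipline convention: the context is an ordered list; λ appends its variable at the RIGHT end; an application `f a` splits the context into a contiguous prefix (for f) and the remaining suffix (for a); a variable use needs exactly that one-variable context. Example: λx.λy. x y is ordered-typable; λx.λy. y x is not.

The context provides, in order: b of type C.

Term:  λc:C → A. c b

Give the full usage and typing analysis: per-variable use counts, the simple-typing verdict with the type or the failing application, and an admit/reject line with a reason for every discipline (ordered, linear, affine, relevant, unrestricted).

variable uses: b: 1×; c [bound]: 1×
use order (left to right): c, b
typing: well-typed at (C → A) → A
ordered: ✗, no contiguous prefix/suffix split fits c, b
linear: ✓, each of b, c used exactly once
affine: ✓, none of b, c used more than once
relevant: ✓, every one of b, c appears
unrestricted: ✓, type-checks ((C → A) → A) and nothing is barred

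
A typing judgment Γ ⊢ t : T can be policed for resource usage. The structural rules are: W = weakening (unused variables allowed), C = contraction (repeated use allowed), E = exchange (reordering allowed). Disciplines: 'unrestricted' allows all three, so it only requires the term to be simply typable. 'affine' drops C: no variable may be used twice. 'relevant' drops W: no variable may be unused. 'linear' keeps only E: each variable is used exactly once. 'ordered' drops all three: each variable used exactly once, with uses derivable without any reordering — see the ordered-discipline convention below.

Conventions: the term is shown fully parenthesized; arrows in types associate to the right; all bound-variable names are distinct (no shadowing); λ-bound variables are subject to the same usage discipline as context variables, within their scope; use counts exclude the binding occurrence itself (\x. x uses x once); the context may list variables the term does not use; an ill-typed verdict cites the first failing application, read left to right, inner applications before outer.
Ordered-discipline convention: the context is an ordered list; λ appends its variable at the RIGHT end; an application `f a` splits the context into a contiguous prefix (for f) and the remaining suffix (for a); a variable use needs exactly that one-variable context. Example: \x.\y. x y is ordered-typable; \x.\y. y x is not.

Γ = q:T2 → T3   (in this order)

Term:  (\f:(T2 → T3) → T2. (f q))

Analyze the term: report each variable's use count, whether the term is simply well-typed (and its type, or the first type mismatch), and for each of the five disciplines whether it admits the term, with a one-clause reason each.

counts: q=1, f [bound]=1
use order (left to right): f, q
typing: well-typed — term : ((T2 → T3) → T2) → T2
ordered: ✗ — no contiguous prefix/suffix split fits f, q
linear: ✓ — single use per variable (q, f)
affine: ✓ — no duplicate uses among q, f
relevant: ✓ — every one of q, f appears
unrestricted: ✓ — simply typable at ((T2 → T3) → T2) → T2; W, C, E all held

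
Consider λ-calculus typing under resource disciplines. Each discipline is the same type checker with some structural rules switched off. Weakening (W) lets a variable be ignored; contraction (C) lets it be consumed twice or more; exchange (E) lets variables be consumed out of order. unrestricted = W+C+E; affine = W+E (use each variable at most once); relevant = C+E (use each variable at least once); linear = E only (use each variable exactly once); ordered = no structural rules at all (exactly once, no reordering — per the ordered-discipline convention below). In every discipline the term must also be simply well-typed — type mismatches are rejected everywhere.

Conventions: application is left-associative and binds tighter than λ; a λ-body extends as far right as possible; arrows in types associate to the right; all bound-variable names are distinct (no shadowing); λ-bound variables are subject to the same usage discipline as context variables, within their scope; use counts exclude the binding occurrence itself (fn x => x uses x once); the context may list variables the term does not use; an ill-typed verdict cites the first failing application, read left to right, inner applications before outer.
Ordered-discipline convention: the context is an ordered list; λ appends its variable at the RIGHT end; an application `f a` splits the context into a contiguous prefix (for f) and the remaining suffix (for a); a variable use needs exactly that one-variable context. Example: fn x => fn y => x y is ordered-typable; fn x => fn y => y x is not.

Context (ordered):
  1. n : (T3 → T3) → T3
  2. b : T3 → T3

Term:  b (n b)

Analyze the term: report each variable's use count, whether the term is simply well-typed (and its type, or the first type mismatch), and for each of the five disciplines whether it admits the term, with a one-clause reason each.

counts: n: 1; b: 2
uses in reading order: b, n, b
typing: well-typed at T3
ordered: ✗, repeated use of b ×2
linear: ✗, repeated use of b ×2
affine: ✗, repeated use of b ×2
relevant: ✓, none of n, b goes unused
unrestricted: ✓, well-typed at T3; no restrictions here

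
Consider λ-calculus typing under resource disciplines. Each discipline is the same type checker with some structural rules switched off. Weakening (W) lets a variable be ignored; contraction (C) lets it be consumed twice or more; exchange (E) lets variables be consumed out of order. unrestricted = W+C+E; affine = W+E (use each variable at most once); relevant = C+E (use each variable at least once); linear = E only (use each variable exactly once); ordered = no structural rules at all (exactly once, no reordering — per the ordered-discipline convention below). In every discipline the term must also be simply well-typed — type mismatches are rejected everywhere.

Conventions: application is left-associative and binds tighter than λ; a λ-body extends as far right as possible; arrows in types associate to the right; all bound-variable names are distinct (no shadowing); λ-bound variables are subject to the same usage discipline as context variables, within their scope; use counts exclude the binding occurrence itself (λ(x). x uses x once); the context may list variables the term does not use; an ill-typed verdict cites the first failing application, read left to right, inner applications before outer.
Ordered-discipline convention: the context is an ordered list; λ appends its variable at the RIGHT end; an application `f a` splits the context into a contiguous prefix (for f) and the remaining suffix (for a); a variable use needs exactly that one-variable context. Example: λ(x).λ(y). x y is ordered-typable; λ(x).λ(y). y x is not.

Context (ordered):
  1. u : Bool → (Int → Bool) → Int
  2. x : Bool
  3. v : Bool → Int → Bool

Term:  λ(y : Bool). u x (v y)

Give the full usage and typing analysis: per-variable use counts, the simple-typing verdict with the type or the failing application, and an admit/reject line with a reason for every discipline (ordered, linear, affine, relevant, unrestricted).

counts: u: 1, x: 1, v: 1, y [bound]: 1
order of uses: u, x, v, y
typing: the term checks, with type Bool → Int
ordered ✓ (one use each (u, x, v, y); ordered split holds)
linear ✓ (u, x, v, y: one use apiece)
affine ✓ (at most one use each (u, x, v, y))
relevant ✓ (none of u, x, v, y goes unused)
unrestricted ✓ (simply typable at Bool → Int; W, C, E all held)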